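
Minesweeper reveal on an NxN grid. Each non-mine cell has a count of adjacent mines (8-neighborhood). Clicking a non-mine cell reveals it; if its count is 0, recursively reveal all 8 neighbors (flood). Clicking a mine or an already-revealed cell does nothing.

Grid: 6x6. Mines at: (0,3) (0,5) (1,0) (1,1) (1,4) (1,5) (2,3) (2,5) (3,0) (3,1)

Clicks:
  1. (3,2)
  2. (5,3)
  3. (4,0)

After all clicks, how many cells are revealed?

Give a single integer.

Answer: 16

Derivation:
Click 1 (3,2) count=2: revealed 1 new [(3,2)] -> total=1
Click 2 (5,3) count=0: revealed 15 new [(3,3) (3,4) (3,5) (4,0) (4,1) (4,2) (4,3) (4,4) (4,5) (5,0) (5,1) (5,2) (5,3) (5,4) (5,5)] -> total=16
Click 3 (4,0) count=2: revealed 0 new [(none)] -> total=16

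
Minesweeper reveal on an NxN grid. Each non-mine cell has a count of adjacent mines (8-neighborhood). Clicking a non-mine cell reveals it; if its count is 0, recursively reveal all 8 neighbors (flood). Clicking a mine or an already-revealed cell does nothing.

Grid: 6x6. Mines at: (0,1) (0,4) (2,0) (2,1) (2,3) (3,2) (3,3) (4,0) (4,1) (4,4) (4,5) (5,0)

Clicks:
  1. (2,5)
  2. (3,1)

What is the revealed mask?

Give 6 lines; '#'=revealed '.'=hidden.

Answer: ......
....##
....##
.#..##
......
......

Derivation:
Click 1 (2,5) count=0: revealed 6 new [(1,4) (1,5) (2,4) (2,5) (3,4) (3,5)] -> total=6
Click 2 (3,1) count=5: revealed 1 new [(3,1)] -> total=7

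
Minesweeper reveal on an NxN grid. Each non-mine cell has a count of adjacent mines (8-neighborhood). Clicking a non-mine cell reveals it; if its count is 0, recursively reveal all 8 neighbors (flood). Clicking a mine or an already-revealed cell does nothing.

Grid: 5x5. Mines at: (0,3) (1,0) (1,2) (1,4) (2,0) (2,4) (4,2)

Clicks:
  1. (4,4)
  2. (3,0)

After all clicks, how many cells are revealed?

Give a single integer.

Click 1 (4,4) count=0: revealed 4 new [(3,3) (3,4) (4,3) (4,4)] -> total=4
Click 2 (3,0) count=1: revealed 1 new [(3,0)] -> total=5

Answer: 5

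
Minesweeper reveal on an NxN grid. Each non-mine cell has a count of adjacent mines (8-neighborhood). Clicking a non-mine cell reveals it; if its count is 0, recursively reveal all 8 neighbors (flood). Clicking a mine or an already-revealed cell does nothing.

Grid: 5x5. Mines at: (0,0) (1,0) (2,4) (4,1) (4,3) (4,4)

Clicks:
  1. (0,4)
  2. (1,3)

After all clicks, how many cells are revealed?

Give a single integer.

Click 1 (0,4) count=0: revealed 14 new [(0,1) (0,2) (0,3) (0,4) (1,1) (1,2) (1,3) (1,4) (2,1) (2,2) (2,3) (3,1) (3,2) (3,3)] -> total=14
Click 2 (1,3) count=1: revealed 0 new [(none)] -> total=14

Answer: 14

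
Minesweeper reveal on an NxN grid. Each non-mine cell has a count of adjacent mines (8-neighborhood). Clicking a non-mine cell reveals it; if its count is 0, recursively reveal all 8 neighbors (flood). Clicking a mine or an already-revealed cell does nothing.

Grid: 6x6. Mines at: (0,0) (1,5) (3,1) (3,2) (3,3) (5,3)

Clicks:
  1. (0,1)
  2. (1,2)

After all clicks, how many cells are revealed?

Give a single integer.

Answer: 12

Derivation:
Click 1 (0,1) count=1: revealed 1 new [(0,1)] -> total=1
Click 2 (1,2) count=0: revealed 11 new [(0,2) (0,3) (0,4) (1,1) (1,2) (1,3) (1,4) (2,1) (2,2) (2,3) (2,4)] -> total=12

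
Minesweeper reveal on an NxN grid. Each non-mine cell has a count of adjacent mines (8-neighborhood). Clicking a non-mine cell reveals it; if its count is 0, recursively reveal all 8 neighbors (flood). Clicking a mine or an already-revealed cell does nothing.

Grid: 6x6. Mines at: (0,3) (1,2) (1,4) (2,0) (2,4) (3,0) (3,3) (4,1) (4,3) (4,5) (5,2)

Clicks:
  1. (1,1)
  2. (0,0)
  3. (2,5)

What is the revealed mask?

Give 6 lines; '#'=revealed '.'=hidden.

Click 1 (1,1) count=2: revealed 1 new [(1,1)] -> total=1
Click 2 (0,0) count=0: revealed 3 new [(0,0) (0,1) (1,0)] -> total=4
Click 3 (2,5) count=2: revealed 1 new [(2,5)] -> total=5

Answer: ##....
##....
.....#
......
......
......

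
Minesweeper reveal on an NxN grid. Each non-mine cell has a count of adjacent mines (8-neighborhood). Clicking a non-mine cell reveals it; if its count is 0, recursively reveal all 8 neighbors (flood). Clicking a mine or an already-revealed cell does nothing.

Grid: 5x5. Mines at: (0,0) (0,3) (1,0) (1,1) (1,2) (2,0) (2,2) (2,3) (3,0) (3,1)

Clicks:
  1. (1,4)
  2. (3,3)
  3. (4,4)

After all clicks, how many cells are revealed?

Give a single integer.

Click 1 (1,4) count=2: revealed 1 new [(1,4)] -> total=1
Click 2 (3,3) count=2: revealed 1 new [(3,3)] -> total=2
Click 3 (4,4) count=0: revealed 5 new [(3,2) (3,4) (4,2) (4,3) (4,4)] -> total=7

Answer: 7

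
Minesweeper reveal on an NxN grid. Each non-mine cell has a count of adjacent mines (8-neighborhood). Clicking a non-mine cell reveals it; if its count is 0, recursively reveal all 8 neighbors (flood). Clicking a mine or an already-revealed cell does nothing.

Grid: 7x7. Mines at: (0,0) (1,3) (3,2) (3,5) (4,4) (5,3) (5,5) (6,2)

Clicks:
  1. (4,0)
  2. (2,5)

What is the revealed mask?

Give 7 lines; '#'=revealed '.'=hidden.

Answer: .......
##.....
##...#.
##.....
##.....
##.....
##.....

Derivation:
Click 1 (4,0) count=0: revealed 12 new [(1,0) (1,1) (2,0) (2,1) (3,0) (3,1) (4,0) (4,1) (5,0) (5,1) (6,0) (6,1)] -> total=12
Click 2 (2,5) count=1: revealed 1 new [(2,5)] -> total=13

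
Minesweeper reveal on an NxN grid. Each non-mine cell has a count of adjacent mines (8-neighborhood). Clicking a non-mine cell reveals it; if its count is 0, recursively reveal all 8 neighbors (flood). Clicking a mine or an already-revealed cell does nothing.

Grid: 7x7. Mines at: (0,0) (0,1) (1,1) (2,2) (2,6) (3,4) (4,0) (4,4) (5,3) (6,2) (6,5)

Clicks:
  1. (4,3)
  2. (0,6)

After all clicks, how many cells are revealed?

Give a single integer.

Click 1 (4,3) count=3: revealed 1 new [(4,3)] -> total=1
Click 2 (0,6) count=0: revealed 13 new [(0,2) (0,3) (0,4) (0,5) (0,6) (1,2) (1,3) (1,4) (1,5) (1,6) (2,3) (2,4) (2,5)] -> total=14

Answer: 14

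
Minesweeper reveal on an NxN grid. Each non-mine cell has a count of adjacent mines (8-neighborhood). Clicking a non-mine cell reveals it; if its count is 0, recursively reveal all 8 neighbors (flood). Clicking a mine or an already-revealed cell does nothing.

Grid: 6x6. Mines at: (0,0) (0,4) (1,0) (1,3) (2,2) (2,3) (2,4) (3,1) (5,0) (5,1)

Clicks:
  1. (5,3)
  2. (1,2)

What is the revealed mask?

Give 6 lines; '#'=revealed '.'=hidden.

Click 1 (5,3) count=0: revealed 12 new [(3,2) (3,3) (3,4) (3,5) (4,2) (4,3) (4,4) (4,5) (5,2) (5,3) (5,4) (5,5)] -> total=12
Click 2 (1,2) count=3: revealed 1 new [(1,2)] -> total=13

Answer: ......
..#...
......
..####
..####
..####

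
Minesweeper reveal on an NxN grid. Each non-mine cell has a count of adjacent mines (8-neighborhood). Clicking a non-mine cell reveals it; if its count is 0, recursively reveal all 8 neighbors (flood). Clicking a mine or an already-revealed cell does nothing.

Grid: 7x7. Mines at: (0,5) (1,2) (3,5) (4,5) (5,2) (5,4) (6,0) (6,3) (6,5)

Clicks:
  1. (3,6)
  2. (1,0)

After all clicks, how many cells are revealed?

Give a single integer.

Answer: 22

Derivation:
Click 1 (3,6) count=2: revealed 1 new [(3,6)] -> total=1
Click 2 (1,0) count=0: revealed 21 new [(0,0) (0,1) (1,0) (1,1) (2,0) (2,1) (2,2) (2,3) (2,4) (3,0) (3,1) (3,2) (3,3) (3,4) (4,0) (4,1) (4,2) (4,3) (4,4) (5,0) (5,1)] -> total=22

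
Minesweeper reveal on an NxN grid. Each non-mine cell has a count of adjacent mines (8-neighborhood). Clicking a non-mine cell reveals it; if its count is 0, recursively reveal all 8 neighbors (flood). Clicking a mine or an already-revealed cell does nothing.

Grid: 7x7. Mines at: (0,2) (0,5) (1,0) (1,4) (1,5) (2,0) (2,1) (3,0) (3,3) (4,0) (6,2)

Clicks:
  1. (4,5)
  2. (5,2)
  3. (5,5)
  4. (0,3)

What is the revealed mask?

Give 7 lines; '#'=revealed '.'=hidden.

Click 1 (4,5) count=0: revealed 18 new [(2,4) (2,5) (2,6) (3,4) (3,5) (3,6) (4,3) (4,4) (4,5) (4,6) (5,3) (5,4) (5,5) (5,6) (6,3) (6,4) (6,5) (6,6)] -> total=18
Click 2 (5,2) count=1: revealed 1 new [(5,2)] -> total=19
Click 3 (5,5) count=0: revealed 0 new [(none)] -> total=19
Click 4 (0,3) count=2: revealed 1 new [(0,3)] -> total=20

Answer: ...#...
.......
....###
....###
...####
..#####
...####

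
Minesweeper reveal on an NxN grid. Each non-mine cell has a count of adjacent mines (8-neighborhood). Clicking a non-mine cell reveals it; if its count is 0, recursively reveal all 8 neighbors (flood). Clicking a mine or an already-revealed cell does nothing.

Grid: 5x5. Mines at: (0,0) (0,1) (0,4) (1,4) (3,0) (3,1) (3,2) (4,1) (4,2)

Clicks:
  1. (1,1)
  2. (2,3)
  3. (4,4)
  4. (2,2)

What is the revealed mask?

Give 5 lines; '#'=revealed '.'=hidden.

Answer: .....
.#...
..###
...##
...##

Derivation:
Click 1 (1,1) count=2: revealed 1 new [(1,1)] -> total=1
Click 2 (2,3) count=2: revealed 1 new [(2,3)] -> total=2
Click 3 (4,4) count=0: revealed 5 new [(2,4) (3,3) (3,4) (4,3) (4,4)] -> total=7
Click 4 (2,2) count=2: revealed 1 new [(2,2)] -> total=8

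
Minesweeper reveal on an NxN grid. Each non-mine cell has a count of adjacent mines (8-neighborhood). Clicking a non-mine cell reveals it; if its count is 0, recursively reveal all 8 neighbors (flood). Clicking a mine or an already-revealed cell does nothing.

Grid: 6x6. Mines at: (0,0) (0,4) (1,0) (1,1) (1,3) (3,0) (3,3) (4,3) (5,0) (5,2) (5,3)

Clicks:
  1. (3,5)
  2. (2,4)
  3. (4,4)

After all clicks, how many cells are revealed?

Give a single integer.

Answer: 10

Derivation:
Click 1 (3,5) count=0: revealed 10 new [(1,4) (1,5) (2,4) (2,5) (3,4) (3,5) (4,4) (4,5) (5,4) (5,5)] -> total=10
Click 2 (2,4) count=2: revealed 0 new [(none)] -> total=10
Click 3 (4,4) count=3: revealed 0 new [(none)] -> total=10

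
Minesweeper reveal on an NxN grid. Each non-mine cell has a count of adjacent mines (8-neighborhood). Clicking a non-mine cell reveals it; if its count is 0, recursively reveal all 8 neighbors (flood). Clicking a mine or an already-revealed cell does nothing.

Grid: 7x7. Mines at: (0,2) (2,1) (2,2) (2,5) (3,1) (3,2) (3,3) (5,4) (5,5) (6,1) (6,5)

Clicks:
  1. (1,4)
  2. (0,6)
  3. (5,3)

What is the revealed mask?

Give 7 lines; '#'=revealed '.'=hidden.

Click 1 (1,4) count=1: revealed 1 new [(1,4)] -> total=1
Click 2 (0,6) count=0: revealed 7 new [(0,3) (0,4) (0,5) (0,6) (1,3) (1,5) (1,6)] -> total=8
Click 3 (5,3) count=1: revealed 1 new [(5,3)] -> total=9

Answer: ...####
...####
.......
.......
.......
...#...
.......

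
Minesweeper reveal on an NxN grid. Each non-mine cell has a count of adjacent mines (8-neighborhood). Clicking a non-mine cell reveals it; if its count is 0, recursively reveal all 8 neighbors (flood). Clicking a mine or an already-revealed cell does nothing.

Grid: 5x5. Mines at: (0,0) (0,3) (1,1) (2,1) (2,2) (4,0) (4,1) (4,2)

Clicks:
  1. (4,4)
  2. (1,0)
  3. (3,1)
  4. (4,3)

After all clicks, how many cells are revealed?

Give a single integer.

Answer: 10

Derivation:
Click 1 (4,4) count=0: revealed 8 new [(1,3) (1,4) (2,3) (2,4) (3,3) (3,4) (4,3) (4,4)] -> total=8
Click 2 (1,0) count=3: revealed 1 new [(1,0)] -> total=9
Click 3 (3,1) count=5: revealed 1 new [(3,1)] -> total=10
Click 4 (4,3) count=1: revealed 0 new [(none)] -> total=10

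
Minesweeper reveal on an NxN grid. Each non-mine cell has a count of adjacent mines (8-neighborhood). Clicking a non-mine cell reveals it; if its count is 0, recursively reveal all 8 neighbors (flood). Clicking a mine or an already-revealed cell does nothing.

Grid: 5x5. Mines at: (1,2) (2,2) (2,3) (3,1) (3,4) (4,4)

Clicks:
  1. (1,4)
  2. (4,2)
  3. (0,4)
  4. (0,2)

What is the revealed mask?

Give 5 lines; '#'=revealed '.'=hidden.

Answer: ..###
...##
.....
.....
..#..

Derivation:
Click 1 (1,4) count=1: revealed 1 new [(1,4)] -> total=1
Click 2 (4,2) count=1: revealed 1 new [(4,2)] -> total=2
Click 3 (0,4) count=0: revealed 3 new [(0,3) (0,4) (1,3)] -> total=5
Click 4 (0,2) count=1: revealed 1 new [(0,2)] -> total=6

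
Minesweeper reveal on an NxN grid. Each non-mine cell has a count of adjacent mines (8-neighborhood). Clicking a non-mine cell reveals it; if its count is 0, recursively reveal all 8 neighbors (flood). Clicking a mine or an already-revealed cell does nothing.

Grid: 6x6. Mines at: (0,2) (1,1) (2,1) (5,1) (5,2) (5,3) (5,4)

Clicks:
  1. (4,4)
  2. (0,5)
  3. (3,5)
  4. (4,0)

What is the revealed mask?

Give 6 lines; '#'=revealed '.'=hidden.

Answer: ...###
..####
..####
..####
#.####
......

Derivation:
Click 1 (4,4) count=2: revealed 1 new [(4,4)] -> total=1
Click 2 (0,5) count=0: revealed 18 new [(0,3) (0,4) (0,5) (1,2) (1,3) (1,4) (1,5) (2,2) (2,3) (2,4) (2,5) (3,2) (3,3) (3,4) (3,5) (4,2) (4,3) (4,5)] -> total=19
Click 3 (3,5) count=0: revealed 0 new [(none)] -> total=19
Click 4 (4,0) count=1: revealed 1 new [(4,0)] -> total=20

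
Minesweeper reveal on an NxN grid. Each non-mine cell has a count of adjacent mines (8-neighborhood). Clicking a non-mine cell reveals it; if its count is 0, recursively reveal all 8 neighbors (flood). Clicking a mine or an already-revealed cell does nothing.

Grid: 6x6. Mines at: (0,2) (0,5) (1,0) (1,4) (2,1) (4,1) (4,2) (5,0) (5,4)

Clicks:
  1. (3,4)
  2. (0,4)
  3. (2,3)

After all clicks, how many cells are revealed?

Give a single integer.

Click 1 (3,4) count=0: revealed 9 new [(2,3) (2,4) (2,5) (3,3) (3,4) (3,5) (4,3) (4,4) (4,5)] -> total=9
Click 2 (0,4) count=2: revealed 1 new [(0,4)] -> total=10
Click 3 (2,3) count=1: revealed 0 new [(none)] -> total=10

Answer: 10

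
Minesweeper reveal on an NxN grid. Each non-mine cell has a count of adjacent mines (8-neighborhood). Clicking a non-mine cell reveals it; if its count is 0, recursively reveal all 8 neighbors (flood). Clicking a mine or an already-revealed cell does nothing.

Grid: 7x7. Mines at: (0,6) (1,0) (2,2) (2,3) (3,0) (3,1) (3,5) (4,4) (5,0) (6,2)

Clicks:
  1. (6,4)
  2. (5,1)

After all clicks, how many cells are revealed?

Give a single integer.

Answer: 11

Derivation:
Click 1 (6,4) count=0: revealed 10 new [(4,5) (4,6) (5,3) (5,4) (5,5) (5,6) (6,3) (6,4) (6,5) (6,6)] -> total=10
Click 2 (5,1) count=2: revealed 1 new [(5,1)] -> total=11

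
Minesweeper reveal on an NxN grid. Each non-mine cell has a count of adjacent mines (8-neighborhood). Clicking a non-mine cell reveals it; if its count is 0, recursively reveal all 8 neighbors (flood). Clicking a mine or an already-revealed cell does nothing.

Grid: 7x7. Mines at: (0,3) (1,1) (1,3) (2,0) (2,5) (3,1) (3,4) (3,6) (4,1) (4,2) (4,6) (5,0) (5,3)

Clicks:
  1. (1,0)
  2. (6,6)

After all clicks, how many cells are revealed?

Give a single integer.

Click 1 (1,0) count=2: revealed 1 new [(1,0)] -> total=1
Click 2 (6,6) count=0: revealed 6 new [(5,4) (5,5) (5,6) (6,4) (6,5) (6,6)] -> total=7

Answer: 7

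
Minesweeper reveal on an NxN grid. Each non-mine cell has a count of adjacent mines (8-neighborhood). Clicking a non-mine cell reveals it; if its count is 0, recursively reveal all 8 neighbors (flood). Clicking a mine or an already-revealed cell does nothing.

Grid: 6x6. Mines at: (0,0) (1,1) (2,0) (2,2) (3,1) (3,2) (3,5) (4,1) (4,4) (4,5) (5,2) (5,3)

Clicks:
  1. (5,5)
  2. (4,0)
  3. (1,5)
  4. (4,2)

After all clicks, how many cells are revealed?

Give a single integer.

Answer: 14

Derivation:
Click 1 (5,5) count=2: revealed 1 new [(5,5)] -> total=1
Click 2 (4,0) count=2: revealed 1 new [(4,0)] -> total=2
Click 3 (1,5) count=0: revealed 11 new [(0,2) (0,3) (0,4) (0,5) (1,2) (1,3) (1,4) (1,5) (2,3) (2,4) (2,5)] -> total=13
Click 4 (4,2) count=5: revealed 1 new [(4,2)] -> total=14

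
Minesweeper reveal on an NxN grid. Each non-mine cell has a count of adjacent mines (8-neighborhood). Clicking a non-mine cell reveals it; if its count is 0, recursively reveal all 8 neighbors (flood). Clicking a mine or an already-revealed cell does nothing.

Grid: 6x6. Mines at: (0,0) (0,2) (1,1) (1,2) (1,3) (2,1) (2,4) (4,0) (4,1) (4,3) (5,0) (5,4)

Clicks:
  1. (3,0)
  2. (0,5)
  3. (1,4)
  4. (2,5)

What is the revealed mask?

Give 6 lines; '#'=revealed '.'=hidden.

Click 1 (3,0) count=3: revealed 1 new [(3,0)] -> total=1
Click 2 (0,5) count=0: revealed 4 new [(0,4) (0,5) (1,4) (1,5)] -> total=5
Click 3 (1,4) count=2: revealed 0 new [(none)] -> total=5
Click 4 (2,5) count=1: revealed 1 new [(2,5)] -> total=6

Answer: ....##
....##
.....#
#.....
......
......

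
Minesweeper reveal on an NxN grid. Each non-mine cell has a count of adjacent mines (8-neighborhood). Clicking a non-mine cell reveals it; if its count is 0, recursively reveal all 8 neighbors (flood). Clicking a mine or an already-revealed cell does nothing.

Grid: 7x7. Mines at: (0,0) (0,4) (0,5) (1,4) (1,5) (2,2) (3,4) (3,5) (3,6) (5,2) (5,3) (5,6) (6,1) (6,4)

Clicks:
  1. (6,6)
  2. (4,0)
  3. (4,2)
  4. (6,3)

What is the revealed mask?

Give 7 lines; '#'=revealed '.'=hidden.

Answer: .......
##.....
##.....
##.....
###....
##.....
...#..#

Derivation:
Click 1 (6,6) count=1: revealed 1 new [(6,6)] -> total=1
Click 2 (4,0) count=0: revealed 10 new [(1,0) (1,1) (2,0) (2,1) (3,0) (3,1) (4,0) (4,1) (5,0) (5,1)] -> total=11
Click 3 (4,2) count=2: revealed 1 new [(4,2)] -> total=12
Click 4 (6,3) count=3: revealed 1 new [(6,3)] -> total=13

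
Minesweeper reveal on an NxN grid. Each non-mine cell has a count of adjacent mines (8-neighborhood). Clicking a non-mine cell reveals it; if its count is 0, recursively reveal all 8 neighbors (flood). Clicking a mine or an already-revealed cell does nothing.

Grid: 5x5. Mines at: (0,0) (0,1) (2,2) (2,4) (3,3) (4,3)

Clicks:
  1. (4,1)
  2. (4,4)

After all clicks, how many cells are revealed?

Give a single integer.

Answer: 11

Derivation:
Click 1 (4,1) count=0: revealed 10 new [(1,0) (1,1) (2,0) (2,1) (3,0) (3,1) (3,2) (4,0) (4,1) (4,2)] -> total=10
Click 2 (4,4) count=2: revealed 1 new [(4,4)] -> total=11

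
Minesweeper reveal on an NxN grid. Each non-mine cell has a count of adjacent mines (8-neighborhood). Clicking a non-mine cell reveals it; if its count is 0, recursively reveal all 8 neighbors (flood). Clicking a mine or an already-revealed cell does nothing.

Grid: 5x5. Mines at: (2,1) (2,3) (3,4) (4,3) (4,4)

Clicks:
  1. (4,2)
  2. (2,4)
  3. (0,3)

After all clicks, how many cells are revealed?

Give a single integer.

Answer: 12

Derivation:
Click 1 (4,2) count=1: revealed 1 new [(4,2)] -> total=1
Click 2 (2,4) count=2: revealed 1 new [(2,4)] -> total=2
Click 3 (0,3) count=0: revealed 10 new [(0,0) (0,1) (0,2) (0,3) (0,4) (1,0) (1,1) (1,2) (1,3) (1,4)] -> total=12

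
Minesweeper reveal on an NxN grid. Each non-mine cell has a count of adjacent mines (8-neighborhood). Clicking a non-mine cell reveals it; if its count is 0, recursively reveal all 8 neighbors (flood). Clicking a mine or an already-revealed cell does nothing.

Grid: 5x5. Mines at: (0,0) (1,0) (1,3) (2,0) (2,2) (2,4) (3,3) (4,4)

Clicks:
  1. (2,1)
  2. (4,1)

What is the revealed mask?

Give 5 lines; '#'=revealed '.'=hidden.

Answer: .....
.....
.#...
###..
###..

Derivation:
Click 1 (2,1) count=3: revealed 1 new [(2,1)] -> total=1
Click 2 (4,1) count=0: revealed 6 new [(3,0) (3,1) (3,2) (4,0) (4,1) (4,2)] -> total=7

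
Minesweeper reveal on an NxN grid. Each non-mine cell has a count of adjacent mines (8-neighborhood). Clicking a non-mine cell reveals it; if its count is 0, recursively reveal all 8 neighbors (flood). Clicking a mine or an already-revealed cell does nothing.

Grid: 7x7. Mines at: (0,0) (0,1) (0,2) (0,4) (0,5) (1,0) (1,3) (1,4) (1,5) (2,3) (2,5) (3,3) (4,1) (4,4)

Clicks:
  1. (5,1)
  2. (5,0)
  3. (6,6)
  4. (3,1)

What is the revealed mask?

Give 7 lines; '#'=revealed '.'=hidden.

Answer: .......
.......
.......
.#...##
.....##
#######
#######

Derivation:
Click 1 (5,1) count=1: revealed 1 new [(5,1)] -> total=1
Click 2 (5,0) count=1: revealed 1 new [(5,0)] -> total=2
Click 3 (6,6) count=0: revealed 16 new [(3,5) (3,6) (4,5) (4,6) (5,2) (5,3) (5,4) (5,5) (5,6) (6,0) (6,1) (6,2) (6,3) (6,4) (6,5) (6,6)] -> total=18
Click 4 (3,1) count=1: revealed 1 new [(3,1)] -> total=19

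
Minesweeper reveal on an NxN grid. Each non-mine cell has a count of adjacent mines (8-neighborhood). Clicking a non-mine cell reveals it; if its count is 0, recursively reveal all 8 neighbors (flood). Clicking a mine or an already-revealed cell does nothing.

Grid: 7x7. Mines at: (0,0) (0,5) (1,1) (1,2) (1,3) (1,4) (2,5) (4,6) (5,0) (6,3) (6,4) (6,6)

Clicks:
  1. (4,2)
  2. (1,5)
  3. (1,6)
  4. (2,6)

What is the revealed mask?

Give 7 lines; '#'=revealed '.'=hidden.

Click 1 (4,2) count=0: revealed 22 new [(2,0) (2,1) (2,2) (2,3) (2,4) (3,0) (3,1) (3,2) (3,3) (3,4) (3,5) (4,0) (4,1) (4,2) (4,3) (4,4) (4,5) (5,1) (5,2) (5,3) (5,4) (5,5)] -> total=22
Click 2 (1,5) count=3: revealed 1 new [(1,5)] -> total=23
Click 3 (1,6) count=2: revealed 1 new [(1,6)] -> total=24
Click 4 (2,6) count=1: revealed 1 new [(2,6)] -> total=25

Answer: .......
.....##
#####.#
######.
######.
.#####.
.......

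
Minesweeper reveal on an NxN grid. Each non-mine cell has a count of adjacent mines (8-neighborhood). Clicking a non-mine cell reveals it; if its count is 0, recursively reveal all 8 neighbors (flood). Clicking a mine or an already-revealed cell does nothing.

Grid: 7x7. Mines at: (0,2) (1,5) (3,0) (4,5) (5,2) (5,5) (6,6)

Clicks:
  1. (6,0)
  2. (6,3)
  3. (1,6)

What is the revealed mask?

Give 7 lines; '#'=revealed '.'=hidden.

Answer: .......
......#
.......
.......
##.....
##.....
##.#...

Derivation:
Click 1 (6,0) count=0: revealed 6 new [(4,0) (4,1) (5,0) (5,1) (6,0) (6,1)] -> total=6
Click 2 (6,3) count=1: revealed 1 new [(6,3)] -> total=7
Click 3 (1,6) count=1: revealed 1 new [(1,6)] -> total=8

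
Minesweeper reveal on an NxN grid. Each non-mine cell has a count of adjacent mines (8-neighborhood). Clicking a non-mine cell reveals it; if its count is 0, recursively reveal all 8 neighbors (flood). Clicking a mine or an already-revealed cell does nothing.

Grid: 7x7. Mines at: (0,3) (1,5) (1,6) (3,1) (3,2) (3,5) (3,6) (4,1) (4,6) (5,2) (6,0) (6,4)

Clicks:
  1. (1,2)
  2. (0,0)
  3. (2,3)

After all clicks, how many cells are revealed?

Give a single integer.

Click 1 (1,2) count=1: revealed 1 new [(1,2)] -> total=1
Click 2 (0,0) count=0: revealed 8 new [(0,0) (0,1) (0,2) (1,0) (1,1) (2,0) (2,1) (2,2)] -> total=9
Click 3 (2,3) count=1: revealed 1 new [(2,3)] -> total=10

Answer: 10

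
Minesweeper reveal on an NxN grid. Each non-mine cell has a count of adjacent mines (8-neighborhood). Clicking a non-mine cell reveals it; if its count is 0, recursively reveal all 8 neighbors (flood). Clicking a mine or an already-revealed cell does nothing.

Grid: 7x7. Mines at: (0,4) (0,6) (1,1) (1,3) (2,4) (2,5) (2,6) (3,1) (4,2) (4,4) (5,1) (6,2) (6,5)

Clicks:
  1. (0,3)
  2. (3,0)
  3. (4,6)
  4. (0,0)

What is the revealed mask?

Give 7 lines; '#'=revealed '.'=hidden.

Click 1 (0,3) count=2: revealed 1 new [(0,3)] -> total=1
Click 2 (3,0) count=1: revealed 1 new [(3,0)] -> total=2
Click 3 (4,6) count=0: revealed 6 new [(3,5) (3,6) (4,5) (4,6) (5,5) (5,6)] -> total=8
Click 4 (0,0) count=1: revealed 1 new [(0,0)] -> total=9

Answer: #..#...
.......
.......
#....##
.....##
.....##
.......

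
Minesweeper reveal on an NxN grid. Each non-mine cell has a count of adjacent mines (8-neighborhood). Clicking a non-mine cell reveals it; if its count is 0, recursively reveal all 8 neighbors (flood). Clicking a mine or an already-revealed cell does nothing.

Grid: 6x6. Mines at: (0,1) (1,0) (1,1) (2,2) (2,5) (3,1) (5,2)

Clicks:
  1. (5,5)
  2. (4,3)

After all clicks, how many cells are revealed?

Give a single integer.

Click 1 (5,5) count=0: revealed 9 new [(3,3) (3,4) (3,5) (4,3) (4,4) (4,5) (5,3) (5,4) (5,5)] -> total=9
Click 2 (4,3) count=1: revealed 0 new [(none)] -> total=9

Answer: 9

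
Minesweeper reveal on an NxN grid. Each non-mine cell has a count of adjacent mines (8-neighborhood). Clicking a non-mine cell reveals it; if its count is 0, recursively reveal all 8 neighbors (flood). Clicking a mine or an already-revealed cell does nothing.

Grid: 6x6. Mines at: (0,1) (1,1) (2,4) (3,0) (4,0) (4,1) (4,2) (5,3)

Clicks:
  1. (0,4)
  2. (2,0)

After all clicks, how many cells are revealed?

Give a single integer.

Answer: 9

Derivation:
Click 1 (0,4) count=0: revealed 8 new [(0,2) (0,3) (0,4) (0,5) (1,2) (1,3) (1,4) (1,5)] -> total=8
Click 2 (2,0) count=2: revealed 1 new [(2,0)] -> total=9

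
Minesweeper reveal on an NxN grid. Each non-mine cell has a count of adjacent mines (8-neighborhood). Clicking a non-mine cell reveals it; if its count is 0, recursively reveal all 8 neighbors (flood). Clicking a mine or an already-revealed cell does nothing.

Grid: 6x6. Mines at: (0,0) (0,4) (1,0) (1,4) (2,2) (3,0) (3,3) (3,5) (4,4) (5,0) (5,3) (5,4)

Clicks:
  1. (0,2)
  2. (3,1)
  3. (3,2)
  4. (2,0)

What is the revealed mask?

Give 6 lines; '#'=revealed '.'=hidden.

Answer: .###..
.###..
#.....
.##...
......
......

Derivation:
Click 1 (0,2) count=0: revealed 6 new [(0,1) (0,2) (0,3) (1,1) (1,2) (1,3)] -> total=6
Click 2 (3,1) count=2: revealed 1 new [(3,1)] -> total=7
Click 3 (3,2) count=2: revealed 1 new [(3,2)] -> total=8
Click 4 (2,0) count=2: revealed 1 new [(2,0)] -> total=9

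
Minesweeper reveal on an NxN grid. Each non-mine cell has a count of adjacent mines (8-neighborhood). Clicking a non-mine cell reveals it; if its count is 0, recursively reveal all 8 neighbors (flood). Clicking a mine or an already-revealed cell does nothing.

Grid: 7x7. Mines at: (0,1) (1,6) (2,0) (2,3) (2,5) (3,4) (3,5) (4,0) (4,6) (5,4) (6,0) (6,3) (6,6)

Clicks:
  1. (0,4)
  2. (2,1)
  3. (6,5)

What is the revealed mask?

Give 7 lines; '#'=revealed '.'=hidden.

Answer: ..####.
..####.
.#.....
.......
.......
.......
.....#.

Derivation:
Click 1 (0,4) count=0: revealed 8 new [(0,2) (0,3) (0,4) (0,5) (1,2) (1,3) (1,4) (1,5)] -> total=8
Click 2 (2,1) count=1: revealed 1 new [(2,1)] -> total=9
Click 3 (6,5) count=2: revealed 1 new [(6,5)] -> total=10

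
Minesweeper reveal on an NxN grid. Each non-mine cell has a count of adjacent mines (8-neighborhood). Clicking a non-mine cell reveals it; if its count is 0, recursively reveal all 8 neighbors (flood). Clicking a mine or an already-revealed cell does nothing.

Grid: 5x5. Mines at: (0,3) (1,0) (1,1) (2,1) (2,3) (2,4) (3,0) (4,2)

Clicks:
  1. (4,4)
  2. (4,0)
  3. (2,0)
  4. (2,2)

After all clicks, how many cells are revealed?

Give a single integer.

Answer: 7

Derivation:
Click 1 (4,4) count=0: revealed 4 new [(3,3) (3,4) (4,3) (4,4)] -> total=4
Click 2 (4,0) count=1: revealed 1 new [(4,0)] -> total=5
Click 3 (2,0) count=4: revealed 1 new [(2,0)] -> total=6
Click 4 (2,2) count=3: revealed 1 new [(2,2)] -> total=7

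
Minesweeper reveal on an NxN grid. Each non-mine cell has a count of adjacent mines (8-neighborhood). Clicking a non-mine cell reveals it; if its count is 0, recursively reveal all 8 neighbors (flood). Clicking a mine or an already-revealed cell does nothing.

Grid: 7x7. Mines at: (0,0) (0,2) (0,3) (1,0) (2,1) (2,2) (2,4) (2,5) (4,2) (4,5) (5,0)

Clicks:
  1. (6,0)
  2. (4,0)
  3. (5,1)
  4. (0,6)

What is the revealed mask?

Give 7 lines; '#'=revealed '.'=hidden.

Answer: ....###
....###
.......
.......
#......
.#.....
#......

Derivation:
Click 1 (6,0) count=1: revealed 1 new [(6,0)] -> total=1
Click 2 (4,0) count=1: revealed 1 new [(4,0)] -> total=2
Click 3 (5,1) count=2: revealed 1 new [(5,1)] -> total=3
Click 4 (0,6) count=0: revealed 6 new [(0,4) (0,5) (0,6) (1,4) (1,5) (1,6)] -> total=9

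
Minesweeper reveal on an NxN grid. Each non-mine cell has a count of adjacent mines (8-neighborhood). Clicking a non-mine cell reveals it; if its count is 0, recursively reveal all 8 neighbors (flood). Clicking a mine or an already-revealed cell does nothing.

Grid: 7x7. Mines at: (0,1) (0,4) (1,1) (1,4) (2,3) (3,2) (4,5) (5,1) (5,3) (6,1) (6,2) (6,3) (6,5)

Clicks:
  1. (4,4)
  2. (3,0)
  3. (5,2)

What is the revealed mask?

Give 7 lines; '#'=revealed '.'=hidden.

Click 1 (4,4) count=2: revealed 1 new [(4,4)] -> total=1
Click 2 (3,0) count=0: revealed 6 new [(2,0) (2,1) (3,0) (3,1) (4,0) (4,1)] -> total=7
Click 3 (5,2) count=5: revealed 1 new [(5,2)] -> total=8

Answer: .......
.......
##.....
##.....
##..#..
..#....
.......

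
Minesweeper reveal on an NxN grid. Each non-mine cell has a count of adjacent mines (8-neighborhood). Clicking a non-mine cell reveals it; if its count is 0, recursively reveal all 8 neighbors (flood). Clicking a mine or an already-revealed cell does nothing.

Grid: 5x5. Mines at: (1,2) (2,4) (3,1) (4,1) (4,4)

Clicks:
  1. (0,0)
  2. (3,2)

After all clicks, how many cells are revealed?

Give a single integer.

Click 1 (0,0) count=0: revealed 6 new [(0,0) (0,1) (1,0) (1,1) (2,0) (2,1)] -> total=6
Click 2 (3,2) count=2: revealed 1 new [(3,2)] -> total=7

Answer: 7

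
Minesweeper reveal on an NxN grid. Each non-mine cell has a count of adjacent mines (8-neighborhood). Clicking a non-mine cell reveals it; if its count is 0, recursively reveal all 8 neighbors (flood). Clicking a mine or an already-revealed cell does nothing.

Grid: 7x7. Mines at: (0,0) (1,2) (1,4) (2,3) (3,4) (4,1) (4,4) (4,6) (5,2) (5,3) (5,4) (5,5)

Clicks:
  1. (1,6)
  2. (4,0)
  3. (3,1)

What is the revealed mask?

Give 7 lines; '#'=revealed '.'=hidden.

Answer: .....##
.....##
.....##
.#...##
#......
.......
.......

Derivation:
Click 1 (1,6) count=0: revealed 8 new [(0,5) (0,6) (1,5) (1,6) (2,5) (2,6) (3,5) (3,6)] -> total=8
Click 2 (4,0) count=1: revealed 1 new [(4,0)] -> total=9
Click 3 (3,1) count=1: revealed 1 new [(3,1)] -> total=10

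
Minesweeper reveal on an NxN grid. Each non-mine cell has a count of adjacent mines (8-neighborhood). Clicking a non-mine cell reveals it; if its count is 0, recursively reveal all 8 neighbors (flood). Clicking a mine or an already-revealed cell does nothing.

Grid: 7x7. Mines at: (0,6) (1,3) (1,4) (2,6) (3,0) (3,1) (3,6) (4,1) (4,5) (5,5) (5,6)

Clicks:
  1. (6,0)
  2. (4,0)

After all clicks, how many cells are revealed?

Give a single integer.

Click 1 (6,0) count=0: revealed 19 new [(2,2) (2,3) (2,4) (3,2) (3,3) (3,4) (4,2) (4,3) (4,4) (5,0) (5,1) (5,2) (5,3) (5,4) (6,0) (6,1) (6,2) (6,3) (6,4)] -> total=19
Click 2 (4,0) count=3: revealed 1 new [(4,0)] -> total=20

Answer: 20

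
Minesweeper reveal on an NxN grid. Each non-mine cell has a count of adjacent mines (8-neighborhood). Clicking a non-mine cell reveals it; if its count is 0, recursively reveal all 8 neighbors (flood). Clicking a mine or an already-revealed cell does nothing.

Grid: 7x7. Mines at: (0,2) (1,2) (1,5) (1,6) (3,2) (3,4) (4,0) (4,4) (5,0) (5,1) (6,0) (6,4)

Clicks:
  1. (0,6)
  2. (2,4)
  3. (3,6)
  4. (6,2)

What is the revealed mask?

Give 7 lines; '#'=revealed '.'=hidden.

Answer: ......#
.......
....###
.....##
.....##
.....##
..#..##

Derivation:
Click 1 (0,6) count=2: revealed 1 new [(0,6)] -> total=1
Click 2 (2,4) count=2: revealed 1 new [(2,4)] -> total=2
Click 3 (3,6) count=0: revealed 10 new [(2,5) (2,6) (3,5) (3,6) (4,5) (4,6) (5,5) (5,6) (6,5) (6,6)] -> total=12
Click 4 (6,2) count=1: revealed 1 new [(6,2)] -> total=13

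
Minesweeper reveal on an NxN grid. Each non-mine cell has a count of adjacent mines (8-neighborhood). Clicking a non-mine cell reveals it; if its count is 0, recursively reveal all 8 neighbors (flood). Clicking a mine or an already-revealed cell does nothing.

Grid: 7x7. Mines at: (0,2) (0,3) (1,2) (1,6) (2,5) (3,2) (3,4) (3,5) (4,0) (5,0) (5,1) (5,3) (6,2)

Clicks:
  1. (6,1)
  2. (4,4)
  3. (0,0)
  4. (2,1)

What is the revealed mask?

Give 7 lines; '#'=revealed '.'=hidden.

Click 1 (6,1) count=3: revealed 1 new [(6,1)] -> total=1
Click 2 (4,4) count=3: revealed 1 new [(4,4)] -> total=2
Click 3 (0,0) count=0: revealed 8 new [(0,0) (0,1) (1,0) (1,1) (2,0) (2,1) (3,0) (3,1)] -> total=10
Click 4 (2,1) count=2: revealed 0 new [(none)] -> total=10

Answer: ##.....
##.....
##.....
##.....
....#..
.......
.#.....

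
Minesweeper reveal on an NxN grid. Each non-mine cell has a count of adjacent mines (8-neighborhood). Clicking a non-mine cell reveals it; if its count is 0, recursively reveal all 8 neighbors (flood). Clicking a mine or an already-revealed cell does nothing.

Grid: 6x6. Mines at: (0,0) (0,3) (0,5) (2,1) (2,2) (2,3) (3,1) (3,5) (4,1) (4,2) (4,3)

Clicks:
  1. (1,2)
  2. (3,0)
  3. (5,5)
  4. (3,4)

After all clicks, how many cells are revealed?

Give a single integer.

Click 1 (1,2) count=4: revealed 1 new [(1,2)] -> total=1
Click 2 (3,0) count=3: revealed 1 new [(3,0)] -> total=2
Click 3 (5,5) count=0: revealed 4 new [(4,4) (4,5) (5,4) (5,5)] -> total=6
Click 4 (3,4) count=3: revealed 1 new [(3,4)] -> total=7

Answer: 7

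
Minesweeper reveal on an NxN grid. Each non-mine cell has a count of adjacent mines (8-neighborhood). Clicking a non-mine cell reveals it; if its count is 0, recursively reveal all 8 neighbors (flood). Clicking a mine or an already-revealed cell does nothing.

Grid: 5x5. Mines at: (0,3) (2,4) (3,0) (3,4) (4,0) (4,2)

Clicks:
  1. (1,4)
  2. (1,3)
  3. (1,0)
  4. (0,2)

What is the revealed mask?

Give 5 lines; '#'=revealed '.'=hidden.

Click 1 (1,4) count=2: revealed 1 new [(1,4)] -> total=1
Click 2 (1,3) count=2: revealed 1 new [(1,3)] -> total=2
Click 3 (1,0) count=0: revealed 13 new [(0,0) (0,1) (0,2) (1,0) (1,1) (1,2) (2,0) (2,1) (2,2) (2,3) (3,1) (3,2) (3,3)] -> total=15
Click 4 (0,2) count=1: revealed 0 new [(none)] -> total=15

Answer: ###..
#####
####.
.###.
.....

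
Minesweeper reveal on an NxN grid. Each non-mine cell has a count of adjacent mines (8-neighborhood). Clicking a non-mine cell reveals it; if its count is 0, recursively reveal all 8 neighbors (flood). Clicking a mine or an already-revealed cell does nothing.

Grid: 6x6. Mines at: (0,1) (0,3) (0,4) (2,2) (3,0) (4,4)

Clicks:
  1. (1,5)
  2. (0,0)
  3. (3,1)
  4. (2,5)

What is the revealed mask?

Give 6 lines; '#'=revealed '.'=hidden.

Click 1 (1,5) count=1: revealed 1 new [(1,5)] -> total=1
Click 2 (0,0) count=1: revealed 1 new [(0,0)] -> total=2
Click 3 (3,1) count=2: revealed 1 new [(3,1)] -> total=3
Click 4 (2,5) count=0: revealed 8 new [(1,3) (1,4) (2,3) (2,4) (2,5) (3,3) (3,4) (3,5)] -> total=11

Answer: #.....
...###
...###
.#.###
......
......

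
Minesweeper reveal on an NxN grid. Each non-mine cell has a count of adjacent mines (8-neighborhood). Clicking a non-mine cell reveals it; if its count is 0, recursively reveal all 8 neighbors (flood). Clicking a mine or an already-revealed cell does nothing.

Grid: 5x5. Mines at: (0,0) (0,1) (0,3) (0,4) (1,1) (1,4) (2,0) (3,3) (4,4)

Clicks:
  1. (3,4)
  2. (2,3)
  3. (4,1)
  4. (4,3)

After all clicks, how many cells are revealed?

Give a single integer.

Answer: 9

Derivation:
Click 1 (3,4) count=2: revealed 1 new [(3,4)] -> total=1
Click 2 (2,3) count=2: revealed 1 new [(2,3)] -> total=2
Click 3 (4,1) count=0: revealed 6 new [(3,0) (3,1) (3,2) (4,0) (4,1) (4,2)] -> total=8
Click 4 (4,3) count=2: revealed 1 new [(4,3)] -> total=9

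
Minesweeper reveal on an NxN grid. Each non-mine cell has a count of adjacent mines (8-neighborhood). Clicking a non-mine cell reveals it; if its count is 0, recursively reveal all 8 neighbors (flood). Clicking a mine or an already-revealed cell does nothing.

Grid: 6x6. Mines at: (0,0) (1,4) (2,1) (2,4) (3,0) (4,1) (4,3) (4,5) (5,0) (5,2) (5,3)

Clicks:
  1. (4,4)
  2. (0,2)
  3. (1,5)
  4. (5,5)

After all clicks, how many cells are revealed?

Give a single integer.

Click 1 (4,4) count=3: revealed 1 new [(4,4)] -> total=1
Click 2 (0,2) count=0: revealed 6 new [(0,1) (0,2) (0,3) (1,1) (1,2) (1,3)] -> total=7
Click 3 (1,5) count=2: revealed 1 new [(1,5)] -> total=8
Click 4 (5,5) count=1: revealed 1 new [(5,5)] -> total=9

Answer: 9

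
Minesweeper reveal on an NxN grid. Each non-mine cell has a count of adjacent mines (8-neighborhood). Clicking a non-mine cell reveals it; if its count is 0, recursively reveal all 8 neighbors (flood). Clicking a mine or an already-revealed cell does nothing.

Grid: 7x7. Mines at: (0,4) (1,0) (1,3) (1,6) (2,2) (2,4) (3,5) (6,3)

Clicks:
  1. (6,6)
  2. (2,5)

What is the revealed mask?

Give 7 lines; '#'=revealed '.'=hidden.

Click 1 (6,6) count=0: revealed 9 new [(4,4) (4,5) (4,6) (5,4) (5,5) (5,6) (6,4) (6,5) (6,6)] -> total=9
Click 2 (2,5) count=3: revealed 1 new [(2,5)] -> total=10

Answer: .......
.......
.....#.
.......
....###
....###
....###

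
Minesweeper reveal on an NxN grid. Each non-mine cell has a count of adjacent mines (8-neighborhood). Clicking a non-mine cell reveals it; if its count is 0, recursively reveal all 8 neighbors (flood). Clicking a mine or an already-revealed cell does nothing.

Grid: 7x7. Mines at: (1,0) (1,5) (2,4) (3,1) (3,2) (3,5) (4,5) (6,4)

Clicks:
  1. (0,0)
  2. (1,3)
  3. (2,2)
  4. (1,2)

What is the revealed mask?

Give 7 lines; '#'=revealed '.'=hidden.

Answer: #####..
.####..
.###...
.......
.......
.......
.......

Derivation:
Click 1 (0,0) count=1: revealed 1 new [(0,0)] -> total=1
Click 2 (1,3) count=1: revealed 1 new [(1,3)] -> total=2
Click 3 (2,2) count=2: revealed 1 new [(2,2)] -> total=3
Click 4 (1,2) count=0: revealed 9 new [(0,1) (0,2) (0,3) (0,4) (1,1) (1,2) (1,4) (2,1) (2,3)] -> total=12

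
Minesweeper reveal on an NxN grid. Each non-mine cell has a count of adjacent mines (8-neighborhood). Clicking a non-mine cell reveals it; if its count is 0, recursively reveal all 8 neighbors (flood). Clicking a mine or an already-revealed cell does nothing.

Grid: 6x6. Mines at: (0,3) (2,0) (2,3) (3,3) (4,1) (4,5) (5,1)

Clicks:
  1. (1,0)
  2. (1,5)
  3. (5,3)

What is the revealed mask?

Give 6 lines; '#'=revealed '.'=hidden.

Click 1 (1,0) count=1: revealed 1 new [(1,0)] -> total=1
Click 2 (1,5) count=0: revealed 8 new [(0,4) (0,5) (1,4) (1,5) (2,4) (2,5) (3,4) (3,5)] -> total=9
Click 3 (5,3) count=0: revealed 6 new [(4,2) (4,3) (4,4) (5,2) (5,3) (5,4)] -> total=15

Answer: ....##
#...##
....##
....##
..###.
..###.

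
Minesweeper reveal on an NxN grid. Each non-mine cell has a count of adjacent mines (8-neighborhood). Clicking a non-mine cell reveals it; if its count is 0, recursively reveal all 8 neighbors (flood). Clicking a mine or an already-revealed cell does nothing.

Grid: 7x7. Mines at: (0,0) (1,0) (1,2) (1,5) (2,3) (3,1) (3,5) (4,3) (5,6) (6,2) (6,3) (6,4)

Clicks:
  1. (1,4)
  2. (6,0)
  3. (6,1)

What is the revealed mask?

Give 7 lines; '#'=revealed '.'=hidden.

Click 1 (1,4) count=2: revealed 1 new [(1,4)] -> total=1
Click 2 (6,0) count=0: revealed 6 new [(4,0) (4,1) (5,0) (5,1) (6,0) (6,1)] -> total=7
Click 3 (6,1) count=1: revealed 0 new [(none)] -> total=7

Answer: .......
....#..
.......
.......
##.....
##.....
##.....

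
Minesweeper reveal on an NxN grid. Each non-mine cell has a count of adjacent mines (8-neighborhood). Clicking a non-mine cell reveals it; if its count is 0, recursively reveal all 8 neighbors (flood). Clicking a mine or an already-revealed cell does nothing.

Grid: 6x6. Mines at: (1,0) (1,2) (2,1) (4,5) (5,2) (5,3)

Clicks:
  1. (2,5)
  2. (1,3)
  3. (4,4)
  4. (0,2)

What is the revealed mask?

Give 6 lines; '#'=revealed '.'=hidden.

Answer: ..####
...###
..####
..####
..###.
......

Derivation:
Click 1 (2,5) count=0: revealed 17 new [(0,3) (0,4) (0,5) (1,3) (1,4) (1,5) (2,2) (2,3) (2,4) (2,5) (3,2) (3,3) (3,4) (3,5) (4,2) (4,3) (4,4)] -> total=17
Click 2 (1,3) count=1: revealed 0 new [(none)] -> total=17
Click 3 (4,4) count=2: revealed 0 new [(none)] -> total=17
Click 4 (0,2) count=1: revealed 1 new [(0,2)] -> total=18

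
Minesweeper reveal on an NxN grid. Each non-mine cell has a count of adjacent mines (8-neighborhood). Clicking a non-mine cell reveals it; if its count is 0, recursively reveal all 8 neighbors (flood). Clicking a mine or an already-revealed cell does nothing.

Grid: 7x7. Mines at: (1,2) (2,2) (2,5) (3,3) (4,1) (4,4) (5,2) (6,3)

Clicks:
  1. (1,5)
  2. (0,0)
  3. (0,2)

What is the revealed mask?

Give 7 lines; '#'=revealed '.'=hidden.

Answer: ###....
##...#.
##.....
##.....
.......
.......
.......

Derivation:
Click 1 (1,5) count=1: revealed 1 new [(1,5)] -> total=1
Click 2 (0,0) count=0: revealed 8 new [(0,0) (0,1) (1,0) (1,1) (2,0) (2,1) (3,0) (3,1)] -> total=9
Click 3 (0,2) count=1: revealed 1 new [(0,2)] -> total=10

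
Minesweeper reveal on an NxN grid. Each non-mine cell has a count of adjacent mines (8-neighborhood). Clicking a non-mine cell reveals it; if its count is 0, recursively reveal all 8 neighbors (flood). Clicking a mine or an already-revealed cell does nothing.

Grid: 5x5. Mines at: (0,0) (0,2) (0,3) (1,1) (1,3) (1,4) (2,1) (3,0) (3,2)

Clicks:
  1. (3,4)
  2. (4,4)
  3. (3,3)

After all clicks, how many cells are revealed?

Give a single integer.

Click 1 (3,4) count=0: revealed 6 new [(2,3) (2,4) (3,3) (3,4) (4,3) (4,4)] -> total=6
Click 2 (4,4) count=0: revealed 0 new [(none)] -> total=6
Click 3 (3,3) count=1: revealed 0 new [(none)] -> total=6

Answer: 6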